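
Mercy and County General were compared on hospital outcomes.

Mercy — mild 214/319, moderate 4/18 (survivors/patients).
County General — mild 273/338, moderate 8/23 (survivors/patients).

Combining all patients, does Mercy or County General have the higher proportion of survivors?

County General

Mild: Mercy 214/319 = 67.1%, County General 273/338 = 80.8% → County General
Moderate: Mercy 4/18 = 22.2%, County General 8/23 = 34.8% → County General
Overall: Mercy 218/337 = 64.7%, County General 281/361 = 77.8% → County General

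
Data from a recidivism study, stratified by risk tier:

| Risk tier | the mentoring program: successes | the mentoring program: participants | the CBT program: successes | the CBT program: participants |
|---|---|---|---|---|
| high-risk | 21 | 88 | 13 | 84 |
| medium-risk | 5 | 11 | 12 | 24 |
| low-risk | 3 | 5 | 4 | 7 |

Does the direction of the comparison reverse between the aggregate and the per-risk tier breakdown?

No

High-risk: the mentoring program 21/88 = 23.9%, the CBT program 13/84 = 15.5% → the mentoring program
Medium-risk: the mentoring program 5/11 = 45.5%, the CBT program 12/24 = 50.0% → the CBT program
Low-risk: the mentoring program 3/5 = 60.0%, the CBT program 4/7 = 57.1% → the mentoring program
Overall: the mentoring program 29/104 = 27.9%, the CBT program 29/115 = 25.2% → the mentoring program
Neither sweeps: the mentoring program wins 2 of 3 groups, the CBT program wins 1. The mentoring program wins overall but not every group — no Simpson reversal.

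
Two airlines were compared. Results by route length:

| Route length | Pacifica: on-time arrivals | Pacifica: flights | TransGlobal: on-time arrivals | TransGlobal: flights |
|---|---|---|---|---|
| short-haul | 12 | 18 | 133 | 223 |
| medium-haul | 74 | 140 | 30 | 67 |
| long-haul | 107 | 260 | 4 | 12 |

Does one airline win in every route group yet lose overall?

Yes

Short-haul: Pacifica 12/18 = 66.7%, TransGlobal 133/223 = 59.6% → Pacifica
Medium-haul: Pacifica 74/140 = 52.9%, TransGlobal 30/67 = 44.8% → Pacifica
Long-haul: Pacifica 107/260 = 41.2%, TransGlobal 4/12 = 33.3% → Pacifica
Overall: Pacifica 193/418 = 46.2%, TransGlobal 167/302 = 55.3% → TransGlobal
Pacifica wins each route group but TransGlobal wins overall — the comparison reverses. Pacifica's flights skew toward long-haul, which has a lower base rate.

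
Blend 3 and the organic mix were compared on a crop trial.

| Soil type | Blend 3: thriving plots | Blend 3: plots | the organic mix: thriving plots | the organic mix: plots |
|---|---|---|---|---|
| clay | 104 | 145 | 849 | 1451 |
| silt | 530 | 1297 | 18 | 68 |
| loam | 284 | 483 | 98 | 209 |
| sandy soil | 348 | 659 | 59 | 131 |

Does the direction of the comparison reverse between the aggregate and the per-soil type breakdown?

Yes

Clay: Blend 3 104/145 = 71.7%, the organic mix 849/1451 = 58.5% → Blend 3
Silt: Blend 3 530/1297 = 40.9%, the organic mix 18/68 = 26.5% → Blend 3
Loam: Blend 3 284/483 = 58.8%, the organic mix 98/209 = 46.9% → Blend 3
Sandy soil: Blend 3 348/659 = 52.8%, the organic mix 59/131 = 45.0% → Blend 3
Overall: Blend 3 1266/2584 = 49.0%, the organic mix 1024/1859 = 55.1% → the organic mix
Blend 3 wins each soil group but the organic mix wins overall — the comparison reverses. Blend 3's plots skew toward silt, which has a lower base rate.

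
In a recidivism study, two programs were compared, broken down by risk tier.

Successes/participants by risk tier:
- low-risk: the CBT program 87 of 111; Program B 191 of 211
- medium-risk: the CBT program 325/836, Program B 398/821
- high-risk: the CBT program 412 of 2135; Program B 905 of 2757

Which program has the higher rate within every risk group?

Low-risk: the CBT program 87/111 = 78.4%, Program B 191/211 = 90.5% → Program B
Medium-risk: the CBT program 325/836 = 38.9%, Program B 398/821 = 48.5% → Program B
High-risk: the CBT program 412/2135 = 19.3%, Program B 905/2757 = 32.8% → Program B
Program B has the higher rate in all 3 groups.

Program B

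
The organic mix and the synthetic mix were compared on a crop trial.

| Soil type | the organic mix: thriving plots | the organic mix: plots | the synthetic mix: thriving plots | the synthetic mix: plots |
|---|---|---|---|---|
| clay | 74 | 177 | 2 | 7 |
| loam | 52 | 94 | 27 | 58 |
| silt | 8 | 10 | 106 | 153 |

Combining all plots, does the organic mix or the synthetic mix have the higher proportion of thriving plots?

the synthetic mix

Clay: the organic mix 74/177 = 41.8%, the synthetic mix 2/7 = 28.6% → the organic mix
Loam: the organic mix 52/94 = 55.3%, the synthetic mix 27/58 = 46.6% → the organic mix
Silt: the organic mix 8/10 = 80.0%, the synthetic mix 106/153 = 69.3% → the organic mix
Overall: the organic mix 134/281 = 47.7%, the synthetic mix 135/218 = 61.9% → the synthetic mix
(The organic mix wins every soil group but the synthetic mix wins overall — the organic mix's plots skew toward the low-rate clay group.)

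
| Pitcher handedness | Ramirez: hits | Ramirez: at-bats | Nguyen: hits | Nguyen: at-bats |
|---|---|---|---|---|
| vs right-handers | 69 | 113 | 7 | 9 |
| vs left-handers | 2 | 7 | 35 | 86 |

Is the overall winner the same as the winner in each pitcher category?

No

Vs right-handers: Ramirez 69/113 = 61.1%, Nguyen 7/9 = 77.8% → Nguyen
Vs left-handers: Ramirez 2/7 = 28.6%, Nguyen 35/86 = 40.7% → Nguyen
Overall: Ramirez 71/120 = 59.2%, Nguyen 42/95 = 44.2% → Ramirez
Nguyen wins each pitcher group but Ramirez wins overall — the comparison reverses. Nguyen's at-bats skew toward vs left-handers, which has a lower base rate.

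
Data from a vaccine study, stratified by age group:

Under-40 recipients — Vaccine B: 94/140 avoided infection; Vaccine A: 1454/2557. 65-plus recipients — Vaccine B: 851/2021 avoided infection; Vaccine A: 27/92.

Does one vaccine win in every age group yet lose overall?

Yes

Under-40: Vaccine B 94/140 = 67.1%, Vaccine A 1454/2557 = 56.9% → Vaccine B
65-plus: Vaccine B 851/2021 = 42.1%, Vaccine A 27/92 = 29.3% → Vaccine B
Overall: Vaccine B 945/2161 = 43.7%, Vaccine A 1481/2649 = 55.9% → Vaccine A
Vaccine B wins each age group but Vaccine A wins overall — the comparison reverses. Vaccine B's recipients skew toward 65-plus, which has a lower base rate.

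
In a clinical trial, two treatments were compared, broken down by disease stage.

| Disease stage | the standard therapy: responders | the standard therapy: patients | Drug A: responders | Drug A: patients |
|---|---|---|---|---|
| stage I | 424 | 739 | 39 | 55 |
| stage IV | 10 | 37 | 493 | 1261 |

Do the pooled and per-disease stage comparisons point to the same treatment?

Stage I: the standard therapy 424/739 = 57.4%, Drug A 39/55 = 70.9% → Drug A
Stage IV: the standard therapy 10/37 = 27.0%, Drug A 493/1261 = 39.1% → Drug A
Overall: the standard therapy 434/776 = 55.9%, Drug A 532/1316 = 40.4% → the standard therapy
Drug A wins each disease group but the standard therapy wins overall — the comparison reverses. Drug A's patients skew toward stage IV, which has a lower base rate.

No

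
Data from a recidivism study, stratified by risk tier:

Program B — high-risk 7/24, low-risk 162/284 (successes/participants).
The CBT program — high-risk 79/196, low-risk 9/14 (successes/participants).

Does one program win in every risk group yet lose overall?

Yes

High-risk: Program B 7/24 = 29.2%, the CBT program 79/196 = 40.3% → the CBT program
Low-risk: Program B 162/284 = 57.0%, the CBT program 9/14 = 64.3% → the CBT program
Overall: Program B 169/308 = 54.9%, the CBT program 88/210 = 41.9% → Program B
The CBT program wins each risk group but Program B wins overall — the comparison reverses. The CBT program's participants skew toward high-risk, which has a lower base rate.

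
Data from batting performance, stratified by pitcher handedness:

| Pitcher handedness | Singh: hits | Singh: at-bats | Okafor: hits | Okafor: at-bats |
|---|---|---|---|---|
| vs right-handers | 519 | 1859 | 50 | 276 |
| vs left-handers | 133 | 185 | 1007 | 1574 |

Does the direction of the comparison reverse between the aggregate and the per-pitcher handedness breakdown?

Yes

Vs right-handers: Singh 519/1859 = 27.9%, Okafor 50/276 = 18.1% → Singh
Vs left-handers: Singh 133/185 = 71.9%, Okafor 1007/1574 = 64.0% → Singh
Overall: Singh 652/2044 = 31.9%, Okafor 1057/1850 = 57.1% → Okafor
Singh wins each pitcher group but Okafor wins overall — the comparison reverses. Singh's at-bats skew toward vs right-handers, which has a lower base rate.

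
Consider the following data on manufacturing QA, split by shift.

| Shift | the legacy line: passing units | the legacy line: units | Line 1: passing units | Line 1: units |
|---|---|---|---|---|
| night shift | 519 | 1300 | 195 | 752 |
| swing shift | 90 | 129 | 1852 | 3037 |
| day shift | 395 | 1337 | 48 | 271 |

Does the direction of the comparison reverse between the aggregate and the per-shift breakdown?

Yes

Night shift: the legacy line 519/1300 = 39.9%, Line 1 195/752 = 25.9% → the legacy line
Swing shift: the legacy line 90/129 = 69.8%, Line 1 1852/3037 = 61.0% → the legacy line
Day shift: the legacy line 395/1337 = 29.5%, Line 1 48/271 = 17.7% → the legacy line
Overall: the legacy line 1004/2766 = 36.3%, Line 1 2095/4060 = 51.6% → Line 1
The legacy line wins each shift group but Line 1 wins overall — the comparison reverses. The legacy line's units skew toward day shift, which has a lower base rate.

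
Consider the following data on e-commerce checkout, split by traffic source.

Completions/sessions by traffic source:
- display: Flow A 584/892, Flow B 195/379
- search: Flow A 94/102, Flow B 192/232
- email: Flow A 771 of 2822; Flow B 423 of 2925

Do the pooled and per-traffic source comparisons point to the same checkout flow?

Yes

Display: Flow A 584/892 = 65.5%, Flow B 195/379 = 51.5% → Flow A
Search: Flow A 94/102 = 92.2%, Flow B 192/232 = 82.8% → Flow A
Email: Flow A 771/2822 = 27.3%, Flow B 423/2925 = 14.5% → Flow A
Overall: Flow A 1449/3816 = 38.0%, Flow B 810/3536 = 22.9% → Flow A
Flow A wins overall and in every traffic group — no reversal.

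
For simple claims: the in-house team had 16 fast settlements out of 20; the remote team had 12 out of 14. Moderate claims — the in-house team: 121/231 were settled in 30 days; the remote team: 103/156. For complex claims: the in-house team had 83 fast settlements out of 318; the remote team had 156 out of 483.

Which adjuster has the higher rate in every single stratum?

the remote team

Simple: the in-house team 16/20 = 80.0%, the remote team 12/14 = 85.7% → the remote team
Moderate: the in-house team 121/231 = 52.4%, the remote team 103/156 = 66.0% → the remote team
Complex: the in-house team 83/318 = 26.1%, the remote team 156/483 = 32.3% → the remote team
The remote team has the higher rate in all 3 groups.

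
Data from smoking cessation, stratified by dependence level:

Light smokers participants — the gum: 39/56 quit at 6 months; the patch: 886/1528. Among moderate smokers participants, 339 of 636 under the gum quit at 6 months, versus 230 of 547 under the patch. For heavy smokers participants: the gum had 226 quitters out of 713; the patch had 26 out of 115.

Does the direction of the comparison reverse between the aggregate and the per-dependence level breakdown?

Light smokers: the gum 39/56 = 69.6%, the patch 886/1528 = 58.0% → the gum
Moderate smokers: the gum 339/636 = 53.3%, the patch 230/547 = 42.0% → the gum
Heavy smokers: the gum 226/713 = 31.7%, the patch 26/115 = 22.6% → the gum
Overall: the gum 604/1405 = 43.0%, the patch 1142/2190 = 52.1% → the patch
The gum wins each dependence group but the patch wins overall — the comparison reverses. The gum's participants skew toward heavy smokers, which has a lower base rate.

Yes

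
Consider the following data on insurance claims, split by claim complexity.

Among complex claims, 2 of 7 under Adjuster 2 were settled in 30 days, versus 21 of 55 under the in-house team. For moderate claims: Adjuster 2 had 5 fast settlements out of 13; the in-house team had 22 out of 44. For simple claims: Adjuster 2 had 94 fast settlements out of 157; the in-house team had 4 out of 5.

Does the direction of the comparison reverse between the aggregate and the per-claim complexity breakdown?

Yes

Complex: Adjuster 2 2/7 = 28.6%, the in-house team 21/55 = 38.2% → the in-house team
Moderate: Adjuster 2 5/13 = 38.5%, the in-house team 22/44 = 50.0% → the in-house team
Simple: Adjuster 2 94/157 = 59.9%, the in-house team 4/5 = 80.0% → the in-house team
Overall: Adjuster 2 101/177 = 57.1%, the in-house team 47/104 = 45.2% → Adjuster 2
The in-house team wins each claim group but Adjuster 2 wins overall — the comparison reverses. The in-house team's claims skew toward complex, which has a lower base rate.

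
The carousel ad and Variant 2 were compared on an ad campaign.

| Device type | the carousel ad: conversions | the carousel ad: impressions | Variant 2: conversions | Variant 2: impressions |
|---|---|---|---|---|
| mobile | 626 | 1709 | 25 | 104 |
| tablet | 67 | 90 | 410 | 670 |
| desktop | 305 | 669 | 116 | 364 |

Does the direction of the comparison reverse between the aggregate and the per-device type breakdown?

Mobile: the carousel ad 626/1709 = 36.6%, Variant 2 25/104 = 24.0% → the carousel ad
Tablet: the carousel ad 67/90 = 74.4%, Variant 2 410/670 = 61.2% → the carousel ad
Desktop: the carousel ad 305/669 = 45.6%, Variant 2 116/364 = 31.9% → the carousel ad
Overall: the carousel ad 998/2468 = 40.4%, Variant 2 551/1138 = 48.4% → Variant 2
The carousel ad wins each device group but Variant 2 wins overall — the comparison reverses. The carousel ad's impressions skew toward mobile, which has a lower base rate.

Yes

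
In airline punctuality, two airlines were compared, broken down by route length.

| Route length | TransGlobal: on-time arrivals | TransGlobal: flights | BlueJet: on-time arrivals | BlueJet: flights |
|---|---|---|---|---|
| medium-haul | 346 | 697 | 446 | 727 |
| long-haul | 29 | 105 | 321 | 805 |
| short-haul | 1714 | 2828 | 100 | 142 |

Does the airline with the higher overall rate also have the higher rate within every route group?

Medium-haul: TransGlobal 346/697 = 49.6%, BlueJet 446/727 = 61.3% → BlueJet
Long-haul: TransGlobal 29/105 = 27.6%, BlueJet 321/805 = 39.9% → BlueJet
Short-haul: TransGlobal 1714/2828 = 60.6%, BlueJet 100/142 = 70.4% → BlueJet
Overall: TransGlobal 2089/3630 = 57.5%, BlueJet 867/1674 = 51.8% → TransGlobal
BlueJet wins each route group but TransGlobal wins overall — the comparison reverses. BlueJet's flights skew toward long-haul, which has a lower base rate.

No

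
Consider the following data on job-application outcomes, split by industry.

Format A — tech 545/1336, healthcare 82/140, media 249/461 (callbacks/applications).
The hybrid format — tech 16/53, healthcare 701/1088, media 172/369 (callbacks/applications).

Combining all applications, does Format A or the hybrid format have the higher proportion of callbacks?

the hybrid format

Tech: Format A 545/1336 = 40.8%, the hybrid format 16/53 = 30.2% → Format A
Healthcare: Format A 82/140 = 58.6%, the hybrid format 701/1088 = 64.4% → the hybrid format
Media: Format A 249/461 = 54.0%, the hybrid format 172/369 = 46.6% → Format A
Overall: Format A 876/1937 = 45.2%, the hybrid format 889/1510 = 58.9% → the hybrid format
(Neither sweeps every industry group, but the hybrid format has the higher pooled rate.)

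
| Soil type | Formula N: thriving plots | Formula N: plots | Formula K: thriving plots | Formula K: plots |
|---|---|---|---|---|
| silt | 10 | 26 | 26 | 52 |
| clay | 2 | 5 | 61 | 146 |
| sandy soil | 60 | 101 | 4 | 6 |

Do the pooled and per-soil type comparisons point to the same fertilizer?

No

Silt: Formula N 10/26 = 38.5%, Formula K 26/52 = 50.0% → Formula K
Clay: Formula N 2/5 = 40.0%, Formula K 61/146 = 41.8% → Formula K
Sandy soil: Formula N 60/101 = 59.4%, Formula K 4/6 = 66.7% → Formula K
Overall: Formula N 72/132 = 54.5%, Formula K 91/204 = 44.6% → Formula N
Formula K wins each soil group but Formula N wins overall — the comparison reverses. Formula K's plots skew toward clay, which has a lower base rate.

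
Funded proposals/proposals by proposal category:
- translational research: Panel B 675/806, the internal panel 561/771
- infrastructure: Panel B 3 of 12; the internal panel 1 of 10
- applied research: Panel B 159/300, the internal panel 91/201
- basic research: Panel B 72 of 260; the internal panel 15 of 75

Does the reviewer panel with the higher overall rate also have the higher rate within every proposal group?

Translational research: Panel B 675/806 = 83.7%, the internal panel 561/771 = 72.8% → Panel B
Infrastructure: Panel B 3/12 = 25.0%, the internal panel 1/10 = 10.0% → Panel B
Applied research: Panel B 159/300 = 53.0%, the internal panel 91/201 = 45.3% → Panel B
Basic research: Panel B 72/260 = 27.7%, the internal panel 15/75 = 20.0% → Panel B
Overall: Panel B 909/1378 = 66.0%, the internal panel 668/1057 = 63.2% → Panel B
Panel B wins overall and in every proposal group — no reversal.

Yes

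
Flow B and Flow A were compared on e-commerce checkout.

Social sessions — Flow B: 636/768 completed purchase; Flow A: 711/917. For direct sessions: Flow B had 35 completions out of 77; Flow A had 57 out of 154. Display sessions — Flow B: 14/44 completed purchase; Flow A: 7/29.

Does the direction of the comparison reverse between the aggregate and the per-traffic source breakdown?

No

Social: Flow B 636/768 = 82.8%, Flow A 711/917 = 77.5% → Flow B
Direct: Flow B 35/77 = 45.5%, Flow A 57/154 = 37.0% → Flow B
Display: Flow B 14/44 = 31.8%, Flow A 7/29 = 24.1% → Flow B
Overall: Flow B 685/889 = 77.1%, Flow A 775/1100 = 70.5% → Flow B
Flow B wins overall and in every traffic group — no reversal.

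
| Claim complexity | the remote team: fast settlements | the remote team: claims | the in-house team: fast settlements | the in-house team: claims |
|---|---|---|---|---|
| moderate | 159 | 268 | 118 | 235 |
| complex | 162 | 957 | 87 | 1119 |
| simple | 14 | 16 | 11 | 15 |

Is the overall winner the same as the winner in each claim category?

Moderate: the remote team 159/268 = 59.3%, the in-house team 118/235 = 50.2% → the remote team
Complex: the remote team 162/957 = 16.9%, the in-house team 87/1119 = 7.8% → the remote team
Simple: the remote team 14/16 = 87.5%, the in-house team 11/15 = 73.3% → the remote team
Overall: the remote team 335/1241 = 27.0%, the in-house team 216/1369 = 15.8% → the remote team
The remote team wins overall and in every claim group — no reversal.

Yes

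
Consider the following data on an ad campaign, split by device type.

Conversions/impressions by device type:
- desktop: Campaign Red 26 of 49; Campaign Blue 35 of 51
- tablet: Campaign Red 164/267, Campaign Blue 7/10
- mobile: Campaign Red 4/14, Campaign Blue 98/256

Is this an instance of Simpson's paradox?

Yes

Desktop: Campaign Red 26/49 = 53.1%, Campaign Blue 35/51 = 68.6% → Campaign Blue
Tablet: Campaign Red 164/267 = 61.4%, Campaign Blue 7/10 = 70.0% → Campaign Blue
Mobile: Campaign Red 4/14 = 28.6%, Campaign Blue 98/256 = 38.3% → Campaign Blue
Overall: Campaign Red 194/330 = 58.8%, Campaign Blue 140/317 = 44.2% → Campaign Red
Campaign Blue wins each device group but Campaign Red wins overall — the comparison reverses. Campaign Blue's impressions skew toward mobile, which has a lower base rate.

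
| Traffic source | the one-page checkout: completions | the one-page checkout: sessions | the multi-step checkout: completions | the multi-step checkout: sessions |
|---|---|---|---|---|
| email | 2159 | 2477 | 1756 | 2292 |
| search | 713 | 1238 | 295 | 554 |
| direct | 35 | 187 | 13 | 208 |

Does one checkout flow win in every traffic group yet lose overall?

No

Email: the one-page checkout 2159/2477 = 87.2%, the multi-step checkout 1756/2292 = 76.6% → the one-page checkout
Search: the one-page checkout 713/1238 = 57.6%, the multi-step checkout 295/554 = 53.2% → the one-page checkout
Direct: the one-page checkout 35/187 = 18.7%, the multi-step checkout 13/208 = 6.2% → the one-page checkout
Overall: the one-page checkout 2907/3902 = 74.5%, the multi-step checkout 2064/3054 = 67.6% → the one-page checkout
The one-page checkout wins overall and in every traffic group — no reversal.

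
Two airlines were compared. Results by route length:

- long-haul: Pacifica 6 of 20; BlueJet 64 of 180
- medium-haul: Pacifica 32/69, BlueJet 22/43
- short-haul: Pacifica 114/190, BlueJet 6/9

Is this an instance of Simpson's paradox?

Yes

Long-haul: Pacifica 6/20 = 30.0%, BlueJet 64/180 = 35.6% → BlueJet
Medium-haul: Pacifica 32/69 = 46.4%, BlueJet 22/43 = 51.2% → BlueJet
Short-haul: Pacifica 114/190 = 60.0%, BlueJet 6/9 = 66.7% → BlueJet
Overall: Pacifica 152/279 = 54.5%, BlueJet 92/232 = 39.7% → Pacifica
BlueJet wins each route group but Pacifica wins overall — the comparison reverses. BlueJet's flights skew toward long-haul, which has a lower base rate.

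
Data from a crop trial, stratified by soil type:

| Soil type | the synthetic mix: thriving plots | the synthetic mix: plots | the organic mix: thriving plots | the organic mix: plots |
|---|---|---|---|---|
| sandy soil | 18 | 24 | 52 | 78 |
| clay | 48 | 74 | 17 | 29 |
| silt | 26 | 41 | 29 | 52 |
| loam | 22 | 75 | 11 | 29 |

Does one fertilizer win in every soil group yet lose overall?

Sandy soil: the synthetic mix 18/24 = 75.0%, the organic mix 52/78 = 66.7% → the synthetic mix
Clay: the synthetic mix 48/74 = 64.9%, the organic mix 17/29 = 58.6% → the synthetic mix
Silt: the synthetic mix 26/41 = 63.4%, the organic mix 29/52 = 55.8% → the synthetic mix
Loam: the synthetic mix 22/75 = 29.3%, the organic mix 11/29 = 37.9% → the organic mix
Overall: the synthetic mix 114/214 = 53.3%, the organic mix 109/188 = 58.0% → the organic mix
Neither sweeps: the synthetic mix wins 3 of 4 groups, the organic mix wins 1. The organic mix wins overall but not every group — no Simpson reversal.

No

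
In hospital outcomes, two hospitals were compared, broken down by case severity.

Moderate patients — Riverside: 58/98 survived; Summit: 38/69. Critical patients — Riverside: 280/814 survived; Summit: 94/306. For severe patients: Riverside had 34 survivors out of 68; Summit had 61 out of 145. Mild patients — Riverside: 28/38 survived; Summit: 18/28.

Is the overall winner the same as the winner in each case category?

Moderate: Riverside 58/98 = 59.2%, Summit 38/69 = 55.1% → Riverside
Critical: Riverside 280/814 = 34.4%, Summit 94/306 = 30.7% → Riverside
Severe: Riverside 34/68 = 50.0%, Summit 61/145 = 42.1% → Riverside
Mild: Riverside 28/38 = 73.7%, Summit 18/28 = 64.3% → Riverside
Overall: Riverside 400/1018 = 39.3%, Summit 211/548 = 38.5% → Riverside
Riverside wins overall and in every case group — no reversal.

Yes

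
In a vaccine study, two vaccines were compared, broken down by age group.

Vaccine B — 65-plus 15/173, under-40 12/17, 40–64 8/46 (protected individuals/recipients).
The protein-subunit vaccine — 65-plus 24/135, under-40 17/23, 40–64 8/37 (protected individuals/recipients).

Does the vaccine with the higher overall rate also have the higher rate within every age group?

Yes

65-plus: Vaccine B 15/173 = 8.7%, the protein-subunit vaccine 24/135 = 17.8% → the protein-subunit vaccine
Under-40: Vaccine B 12/17 = 70.6%, the protein-subunit vaccine 17/23 = 73.9% → the protein-subunit vaccine
40–64: Vaccine B 8/46 = 17.4%, the protein-subunit vaccine 8/37 = 21.6% → the protein-subunit vaccine
Overall: Vaccine B 35/236 = 14.8%, the protein-subunit vaccine 49/195 = 25.1% → the protein-subunit vaccine
The protein-subunit vaccine wins overall and in every age group — no reversal.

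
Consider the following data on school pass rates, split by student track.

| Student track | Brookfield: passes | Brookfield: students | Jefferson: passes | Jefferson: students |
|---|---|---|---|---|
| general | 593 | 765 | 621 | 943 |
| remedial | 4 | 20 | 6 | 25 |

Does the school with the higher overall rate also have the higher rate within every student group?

General: Brookfield 593/765 = 77.5%, Jefferson 621/943 = 65.9% → Brookfield
Remedial: Brookfield 4/20 = 20.0%, Jefferson 6/25 = 24.0% → Jefferson
Overall: Brookfield 597/785 = 76.1%, Jefferson 627/968 = 64.8% → Brookfield
Neither sweeps: Brookfield wins 1 of 2 groups, Jefferson wins 1. Brookfield wins overall but not every group — no Simpson reversal.

No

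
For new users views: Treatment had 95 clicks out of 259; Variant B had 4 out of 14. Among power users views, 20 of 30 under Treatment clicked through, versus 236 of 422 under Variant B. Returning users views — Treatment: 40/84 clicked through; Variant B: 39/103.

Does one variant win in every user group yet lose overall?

Yes

New users: Treatment 95/259 = 36.7%, Variant B 4/14 = 28.6% → Treatment
Power users: Treatment 20/30 = 66.7%, Variant B 236/422 = 55.9% → Treatment
Returning users: Treatment 40/84 = 47.6%, Variant B 39/103 = 37.9% → Treatment
Overall: Treatment 155/373 = 41.6%, Variant B 279/539 = 51.8% → Variant B
Treatment wins each user group but Variant B wins overall — the comparison reverses. Treatment's views skew toward new users, which has a lower base rate.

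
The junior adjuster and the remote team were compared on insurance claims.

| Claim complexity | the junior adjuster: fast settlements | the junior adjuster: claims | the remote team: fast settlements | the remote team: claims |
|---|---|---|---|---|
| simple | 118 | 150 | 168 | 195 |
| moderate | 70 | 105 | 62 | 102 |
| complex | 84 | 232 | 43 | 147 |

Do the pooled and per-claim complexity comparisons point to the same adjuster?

No

Simple: the junior adjuster 118/150 = 78.7%, the remote team 168/195 = 86.2% → the remote team
Moderate: the junior adjuster 70/105 = 66.7%, the remote team 62/102 = 60.8% → the junior adjuster
Complex: the junior adjuster 84/232 = 36.2%, the remote team 43/147 = 29.3% → the junior adjuster
Overall: the junior adjuster 272/487 = 55.9%, the remote team 273/444 = 61.5% → the remote team
Neither sweeps: the junior adjuster wins 2 of 3 groups, the remote team wins 1. The remote team wins overall but not every group — no Simpson reversal.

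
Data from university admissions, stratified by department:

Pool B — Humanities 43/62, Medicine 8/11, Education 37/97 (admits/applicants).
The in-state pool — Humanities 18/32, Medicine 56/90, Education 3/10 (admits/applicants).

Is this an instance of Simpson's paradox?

Yes

Humanities: Pool B 43/62 = 69.4%, the in-state pool 18/32 = 56.2% → Pool B
Medicine: Pool B 8/11 = 72.7%, the in-state pool 56/90 = 62.2% → Pool B
Education: Pool B 37/97 = 38.1%, the in-state pool 3/10 = 30.0% → Pool B
Overall: Pool B 88/170 = 51.8%, the in-state pool 77/132 = 58.3% → the in-state pool
Pool B wins each department group but the in-state pool wins overall — the comparison reverses. Pool B's applicants skew toward Education, which has a lower base rate.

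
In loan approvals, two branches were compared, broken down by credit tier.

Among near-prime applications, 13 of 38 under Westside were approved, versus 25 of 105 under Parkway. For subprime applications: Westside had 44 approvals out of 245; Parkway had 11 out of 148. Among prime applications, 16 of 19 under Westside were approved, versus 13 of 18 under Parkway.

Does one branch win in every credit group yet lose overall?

Near-prime: Westside 13/38 = 34.2%, Parkway 25/105 = 23.8% → Westside
Subprime: Westside 44/245 = 18.0%, Parkway 11/148 = 7.4% → Westside
Prime: Westside 16/19 = 84.2%, Parkway 13/18 = 72.2% → Westside
Overall: Westside 73/302 = 24.2%, Parkway 49/271 = 18.1% → Westside
Westside wins overall and in every credit group — no reversal.

No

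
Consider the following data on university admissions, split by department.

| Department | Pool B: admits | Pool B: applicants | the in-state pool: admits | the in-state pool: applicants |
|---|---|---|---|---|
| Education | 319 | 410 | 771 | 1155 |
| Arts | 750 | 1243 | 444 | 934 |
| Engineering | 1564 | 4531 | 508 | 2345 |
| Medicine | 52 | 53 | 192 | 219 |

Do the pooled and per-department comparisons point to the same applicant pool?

Yes

Education: Pool B 319/410 = 77.8%, the in-state pool 771/1155 = 66.8% → Pool B
Arts: Pool B 750/1243 = 60.3%, the in-state pool 444/934 = 47.5% → Pool B
Engineering: Pool B 1564/4531 = 34.5%, the in-state pool 508/2345 = 21.7% → Pool B
Medicine: Pool B 52/53 = 98.1%, the in-state pool 192/219 = 87.7% → Pool B
Overall: Pool B 2685/6237 = 43.0%, the in-state pool 1915/4653 = 41.2% → Pool B
Pool B wins overall and in every department group — no reversal.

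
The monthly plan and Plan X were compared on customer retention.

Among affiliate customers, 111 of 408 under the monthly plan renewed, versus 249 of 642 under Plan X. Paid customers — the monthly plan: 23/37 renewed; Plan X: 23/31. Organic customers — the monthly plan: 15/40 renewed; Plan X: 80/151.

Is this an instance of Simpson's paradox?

No

Affiliate: the monthly plan 111/408 = 27.2%, Plan X 249/642 = 38.8% → Plan X
Paid: the monthly plan 23/37 = 62.2%, Plan X 23/31 = 74.2% → Plan X
Organic: the monthly plan 15/40 = 37.5%, Plan X 80/151 = 53.0% → Plan X
Overall: the monthly plan 149/485 = 30.7%, Plan X 352/824 = 42.7% → Plan X
Plan X wins overall and in every signup group — no reversal.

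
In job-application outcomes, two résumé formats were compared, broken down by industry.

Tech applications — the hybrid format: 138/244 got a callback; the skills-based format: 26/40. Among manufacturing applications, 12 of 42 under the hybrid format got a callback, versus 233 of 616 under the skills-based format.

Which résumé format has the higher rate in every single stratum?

Tech: the hybrid format 138/244 = 56.6%, the skills-based format 26/40 = 65.0% → the skills-based format
Manufacturing: the hybrid format 12/42 = 28.6%, the skills-based format 233/616 = 37.8% → the skills-based format
The skills-based format has the higher rate in both groups.

the skills-based format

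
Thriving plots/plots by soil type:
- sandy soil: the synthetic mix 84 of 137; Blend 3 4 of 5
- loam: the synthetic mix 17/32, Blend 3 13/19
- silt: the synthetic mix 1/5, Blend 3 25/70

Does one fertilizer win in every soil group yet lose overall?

Yes

Sandy soil: the synthetic mix 84/137 = 61.3%, Blend 3 4/5 = 80.0% → Blend 3
Loam: the synthetic mix 17/32 = 53.1%, Blend 3 13/19 = 68.4% → Blend 3
Silt: the synthetic mix 1/5 = 20.0%, Blend 3 25/70 = 35.7% → Blend 3
Overall: the synthetic mix 102/174 = 58.6%, Blend 3 42/94 = 44.7% → the synthetic mix
Blend 3 wins each soil group but the synthetic mix wins overall — the comparison reverses. Blend 3's plots skew toward silt, which has a lower base rate.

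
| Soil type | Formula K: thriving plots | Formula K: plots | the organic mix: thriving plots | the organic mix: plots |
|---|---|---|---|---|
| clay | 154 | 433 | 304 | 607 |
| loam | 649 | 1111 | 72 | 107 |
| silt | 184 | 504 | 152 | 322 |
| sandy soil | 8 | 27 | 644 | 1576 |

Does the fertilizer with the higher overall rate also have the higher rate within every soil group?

Clay: Formula K 154/433 = 35.6%, the organic mix 304/607 = 50.1% → the organic mix
Loam: Formula K 649/1111 = 58.4%, the organic mix 72/107 = 67.3% → the organic mix
Silt: Formula K 184/504 = 36.5%, the organic mix 152/322 = 47.2% → the organic mix
Sandy soil: Formula K 8/27 = 29.6%, the organic mix 644/1576 = 40.9% → the organic mix
Overall: Formula K 995/2075 = 48.0%, the organic mix 1172/2612 = 44.9% → Formula K
The organic mix wins each soil group but Formula K wins overall — the comparison reverses. The organic mix's plots skew toward sandy soil, which has a lower base rate.

No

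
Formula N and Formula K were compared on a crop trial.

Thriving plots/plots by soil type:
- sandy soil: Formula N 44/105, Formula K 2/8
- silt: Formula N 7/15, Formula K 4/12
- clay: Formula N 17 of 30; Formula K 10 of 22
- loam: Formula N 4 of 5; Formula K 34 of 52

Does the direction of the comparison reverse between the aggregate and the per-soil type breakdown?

Sandy soil: Formula N 44/105 = 41.9%, Formula K 2/8 = 25.0% → Formula N
Silt: Formula N 7/15 = 46.7%, Formula K 4/12 = 33.3% → Formula N
Clay: Formula N 17/30 = 56.7%, Formula K 10/22 = 45.5% → Formula N
Loam: Formula N 4/5 = 80.0%, Formula K 34/52 = 65.4% → Formula N
Overall: Formula N 72/155 = 46.5%, Formula K 50/94 = 53.2% → Formula K
Formula N wins each soil group but Formula K wins overall — the comparison reverses. Formula N's plots skew toward sandy soil, which has a lower base rate.

Yes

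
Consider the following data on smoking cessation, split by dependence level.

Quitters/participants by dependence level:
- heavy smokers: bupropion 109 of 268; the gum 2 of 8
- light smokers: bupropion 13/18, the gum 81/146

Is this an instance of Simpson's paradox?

Yes

Heavy smokers: bupropion 109/268 = 40.7%, the gum 2/8 = 25.0% → bupropion
Light smokers: bupropion 13/18 = 72.2%, the gum 81/146 = 55.5% → bupropion
Overall: bupropion 122/286 = 42.7%, the gum 83/154 = 53.9% → the gum
Bupropion wins each dependence group but the gum wins overall — the comparison reverses. Bupropion's participants skew toward heavy smokers, which has a lower base rate.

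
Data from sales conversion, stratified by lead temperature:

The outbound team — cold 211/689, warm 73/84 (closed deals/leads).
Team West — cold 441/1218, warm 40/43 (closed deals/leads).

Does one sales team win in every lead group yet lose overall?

Cold: the outbound team 211/689 = 30.6%, Team West 441/1218 = 36.2% → Team West
Warm: the outbound team 73/84 = 86.9%, Team West 40/43 = 93.0% → Team West
Overall: the outbound team 284/773 = 36.7%, Team West 481/1261 = 38.1% → Team West
Team West wins overall and in every lead group — no reversal.

No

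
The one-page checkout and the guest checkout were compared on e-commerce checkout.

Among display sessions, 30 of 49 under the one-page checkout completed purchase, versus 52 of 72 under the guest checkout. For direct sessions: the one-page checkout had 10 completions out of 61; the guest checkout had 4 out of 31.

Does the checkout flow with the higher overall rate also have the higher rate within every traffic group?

No

Display: the one-page checkout 30/49 = 61.2%, the guest checkout 52/72 = 72.2% → the guest checkout
Direct: the one-page checkout 10/61 = 16.4%, the guest checkout 4/31 = 12.9% → the one-page checkout
Overall: the one-page checkout 40/110 = 36.4%, the guest checkout 56/103 = 54.4% → the guest checkout
Neither sweeps: the one-page checkout wins 1 of 2 groups, the guest checkout wins 1. The guest checkout wins overall but not every group — no Simpson reversal.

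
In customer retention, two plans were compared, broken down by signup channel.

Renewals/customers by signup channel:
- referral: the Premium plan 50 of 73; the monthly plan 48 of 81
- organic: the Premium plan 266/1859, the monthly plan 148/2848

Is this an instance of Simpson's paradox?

No

Referral: the Premium plan 50/73 = 68.5%, the monthly plan 48/81 = 59.3% → the Premium plan
Organic: the Premium plan 266/1859 = 14.3%, the monthly plan 148/2848 = 5.2% → the Premium plan
Overall: the Premium plan 316/1932 = 16.4%, the monthly plan 196/2929 = 6.7% → the Premium plan
The Premium plan wins overall and in every signup group — no reversal.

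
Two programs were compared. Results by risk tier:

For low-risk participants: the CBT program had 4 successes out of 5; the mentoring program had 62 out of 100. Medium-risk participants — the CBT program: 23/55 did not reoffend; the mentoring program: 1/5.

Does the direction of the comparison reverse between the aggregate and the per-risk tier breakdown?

Yes

Low-risk: the CBT program 4/5 = 80.0%, the mentoring program 62/100 = 62.0% → the CBT program
Medium-risk: the CBT program 23/55 = 41.8%, the mentoring program 1/5 = 20.0% → the CBT program
Overall: the CBT program 27/60 = 45.0%, the mentoring program 63/105 = 60.0% → the mentoring program
The CBT program wins each risk group but the mentoring program wins overall — the comparison reverses. The CBT program's participants skew toward medium-risk, which has a lower base rate.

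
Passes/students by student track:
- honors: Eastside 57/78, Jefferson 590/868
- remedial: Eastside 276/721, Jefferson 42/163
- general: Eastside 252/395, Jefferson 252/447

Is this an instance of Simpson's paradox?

Yes

Honors: Eastside 57/78 = 73.1%, Jefferson 590/868 = 68.0% → Eastside
Remedial: Eastside 276/721 = 38.3%, Jefferson 42/163 = 25.8% → Eastside
General: Eastside 252/395 = 63.8%, Jefferson 252/447 = 56.4% → Eastside
Overall: Eastside 585/1194 = 49.0%, Jefferson 884/1478 = 59.8% → Jefferson
Eastside wins each student group but Jefferson wins overall — the comparison reverses. Eastside's students skew toward remedial, which has a lower base rate.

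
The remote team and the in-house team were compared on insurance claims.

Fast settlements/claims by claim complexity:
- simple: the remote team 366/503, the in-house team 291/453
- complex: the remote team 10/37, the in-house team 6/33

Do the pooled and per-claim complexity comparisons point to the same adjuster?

Yes

Simple: the remote team 366/503 = 72.8%, the in-house team 291/453 = 64.2% → the remote team
Complex: the remote team 10/37 = 27.0%, the in-house team 6/33 = 18.2% → the remote team
Overall: the remote team 376/540 = 69.6%, the in-house team 297/486 = 61.1% → the remote team
The remote team wins overall and in every claim group — no reversal.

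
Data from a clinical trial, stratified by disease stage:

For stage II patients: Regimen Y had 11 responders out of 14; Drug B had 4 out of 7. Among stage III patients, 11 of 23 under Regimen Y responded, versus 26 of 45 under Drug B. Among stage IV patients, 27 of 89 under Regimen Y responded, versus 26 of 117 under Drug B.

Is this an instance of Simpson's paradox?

No

Stage II: Regimen Y 11/14 = 78.6%, Drug B 4/7 = 57.1% → Regimen Y
Stage III: Regimen Y 11/23 = 47.8%, Drug B 26/45 = 57.8% → Drug B
Stage IV: Regimen Y 27/89 = 30.3%, Drug B 26/117 = 22.2% → Regimen Y
Overall: Regimen Y 49/126 = 38.9%, Drug B 56/169 = 33.1% → Regimen Y
Neither sweeps: Regimen Y wins 2 of 3 groups, Drug B wins 1. Regimen Y wins overall but not every group — no Simpson reversal.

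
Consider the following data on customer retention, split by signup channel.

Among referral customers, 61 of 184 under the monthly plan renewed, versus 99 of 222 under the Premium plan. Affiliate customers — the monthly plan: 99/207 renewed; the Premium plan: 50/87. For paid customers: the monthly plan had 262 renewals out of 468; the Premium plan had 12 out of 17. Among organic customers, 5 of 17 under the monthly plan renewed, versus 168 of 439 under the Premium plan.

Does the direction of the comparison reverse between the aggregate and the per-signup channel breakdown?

Yes

Referral: the monthly plan 61/184 = 33.2%, the Premium plan 99/222 = 44.6% → the Premium plan
Affiliate: the monthly plan 99/207 = 47.8%, the Premium plan 50/87 = 57.5% → the Premium plan
Paid: the monthly plan 262/468 = 56.0%, the Premium plan 12/17 = 70.6% → the Premium plan
Organic: the monthly plan 5/17 = 29.4%, the Premium plan 168/439 = 38.3% → the Premium plan
Overall: the monthly plan 427/876 = 48.7%, the Premium plan 329/765 = 43.0% → the monthly plan
The Premium plan wins each signup group but the monthly plan wins overall — the comparison reverses. The Premium plan's customers skew toward organic, which has a lower base rate.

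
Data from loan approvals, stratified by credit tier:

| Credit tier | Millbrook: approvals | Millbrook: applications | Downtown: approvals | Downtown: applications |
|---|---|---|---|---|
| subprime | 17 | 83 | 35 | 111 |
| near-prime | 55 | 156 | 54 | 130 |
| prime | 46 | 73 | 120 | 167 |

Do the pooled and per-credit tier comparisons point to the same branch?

Subprime: Millbrook 17/83 = 20.5%, Downtown 35/111 = 31.5% → Downtown
Near-prime: Millbrook 55/156 = 35.3%, Downtown 54/130 = 41.5% → Downtown
Prime: Millbrook 46/73 = 63.0%, Downtown 120/167 = 71.9% → Downtown
Overall: Millbrook 118/312 = 37.8%, Downtown 209/408 = 51.2% → Downtown
Downtown wins overall and in every credit group — no reversal.

Yes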